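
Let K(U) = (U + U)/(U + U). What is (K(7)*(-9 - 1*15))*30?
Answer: -720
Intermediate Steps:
K(U) = 1 (K(U) = (2*U)/((2*U)) = (2*U)*(1/(2*U)) = 1)
(K(7)*(-9 - 1*15))*30 = (1*(-9 - 1*15))*30 = (1*(-9 - 15))*30 = (1*(-24))*30 = -24*30 = -720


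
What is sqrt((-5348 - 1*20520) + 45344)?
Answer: 6*sqrt(541) ≈ 139.56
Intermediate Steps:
sqrt((-5348 - 1*20520) + 45344) = sqrt((-5348 - 20520) + 45344) = sqrt(-25868 + 45344) = sqrt(19476) = 6*sqrt(541)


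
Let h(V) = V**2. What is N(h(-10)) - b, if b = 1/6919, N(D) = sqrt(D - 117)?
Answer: -1/6919 + I*sqrt(17) ≈ -0.00014453 + 4.1231*I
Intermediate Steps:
N(D) = sqrt(-117 + D)
b = 1/6919 ≈ 0.00014453
N(h(-10)) - b = sqrt(-117 + (-10)**2) - 1*1/6919 = sqrt(-117 + 100) - 1/6919 = sqrt(-17) - 1/6919 = I*sqrt(17) - 1/6919 = -1/6919 + I*sqrt(17)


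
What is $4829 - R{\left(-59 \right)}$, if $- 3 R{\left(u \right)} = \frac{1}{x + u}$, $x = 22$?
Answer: $\frac{536018}{111} \approx 4829.0$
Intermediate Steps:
$R{\left(u \right)} = - \frac{1}{3 \left(22 + u\right)}$
$4829 - R{\left(-59 \right)} = 4829 - - \frac{1}{66 + 3 \left(-59\right)} = 4829 - - \frac{1}{66 - 177} = 4829 - - \frac{1}{-111} = 4829 - \left(-1\right) \left(- \frac{1}{111}\right) = 4829 - \frac{1}{111} = \frac{536018}{111}$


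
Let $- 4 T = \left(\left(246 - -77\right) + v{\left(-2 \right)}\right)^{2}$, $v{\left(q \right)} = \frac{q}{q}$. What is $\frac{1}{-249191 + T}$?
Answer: $- \frac{1}{275435} \approx -3.6306 \cdot 10^{-6}$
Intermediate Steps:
$v{\left(q \right)} = 1$
$T = -26244$ ($T = - \frac{\left(\left(246 - -77\right) + 1\right)^{2}}{4} = - \frac{\left(\left(246 + 77\right) + 1\right)^{2}}{4} = - \frac{\left(323 + 1\right)^{2}}{4} = - \frac{324^{2}}{4} = \left(- \frac{1}{4}\right) 104976 = -26244$)
$\frac{1}{-249191 + T} = \frac{1}{-249191 - 26244} = \frac{1}{-275435} = - \frac{1}{275435}$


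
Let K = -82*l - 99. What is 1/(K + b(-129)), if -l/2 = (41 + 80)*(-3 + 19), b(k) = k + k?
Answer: 1/317147 ≈ 3.1531e-6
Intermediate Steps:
b(k) = 2*k
l = -3872 (l = -2*(41 + 80)*(-3 + 19) = -242*16 = -2*1936 = -3872)
K = 317405 (K = -82*(-3872) - 99 = 317504 - 99 = 317405)
1/(K + b(-129)) = 1/(317405 + 2*(-129)) = 1/(317405 - 258) = 1/317147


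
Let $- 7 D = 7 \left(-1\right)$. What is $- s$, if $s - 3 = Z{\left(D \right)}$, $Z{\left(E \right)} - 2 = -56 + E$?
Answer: $50$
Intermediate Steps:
$D = 1$ ($D = - \frac{7 \left(-1\right)}{7} = \left(- \frac{1}{7}\right) \left(-7\right) = 1$)
$Z{\left(E \right)} = -54 + E$ ($Z{\left(E \right)} = 2 + \left(-56 + E\right) = -54 + E$)
$s = -50$ ($s = 3 + \left(-54 + 1\right) = 3 - 53 = -50$)
$- s = \left(-1\right) \left(-50\right) = 50$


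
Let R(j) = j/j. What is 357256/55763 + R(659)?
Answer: 413019/55763 ≈ 7.4067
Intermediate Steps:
R(j) = 1
357256/55763 + R(659) = 357256/55763 + 1 = 413019/55763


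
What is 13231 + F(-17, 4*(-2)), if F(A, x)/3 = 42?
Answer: 13357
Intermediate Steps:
F(A, x) = 126 (F(A, x) = 3*42 = 126)
13231 + F(-17, 4*(-2)) = 13231 + 126 = 13357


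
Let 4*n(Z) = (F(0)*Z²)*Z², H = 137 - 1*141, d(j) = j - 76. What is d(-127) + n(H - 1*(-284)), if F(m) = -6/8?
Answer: -1152480203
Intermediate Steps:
d(j) = -76 + j
H = -4 (H = 137 - 141 = -4)
F(m) = -¾ (F(m) = -6*⅛ = -¾)
n(Z) = -3*Z⁴/16 (n(Z) = ((-3*Z²/4)*Z²)/4 = (-3*Z⁴/4)/4 = -3*Z⁴/16)
d(-127) + n(H - 1*(-284)) = (-76 - 127) - 3*(-4 - 1*(-284))⁴/16 = -203 - 3*(-4 + 284)⁴/16 = -203 - 3/16*280⁴ = -203 - 3/16*6146560000 = -203 - 1152480000 = -1152480203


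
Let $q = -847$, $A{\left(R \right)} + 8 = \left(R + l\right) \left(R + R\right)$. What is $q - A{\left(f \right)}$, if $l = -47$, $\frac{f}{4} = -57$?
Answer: $-126239$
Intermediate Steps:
$f = -228$ ($f = 4 \left(-57\right) = -228$)
$A{\left(R \right)} = -8 + 2 R \left(-47 + R\right)$ ($A{\left(R \right)} = -8 + \left(R - 47\right) \left(R + R\right) = -8 + \left(-47 + R\right) 2 R = -8 + 2 R \left(-47 + R\right)$)
$q - A{\left(f \right)} = -847 - \left(-8 - -21432 + 2 \left(-228\right)^{2}\right) = -847 - \left(-8 + 21432 + 2 \cdot 51984\right) = -847 - \left(-8 + 21432 + 103968\right) = -847 - 125392 = -126239$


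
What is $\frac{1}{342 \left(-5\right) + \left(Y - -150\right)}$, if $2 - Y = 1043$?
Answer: $- \frac{1}{2601} \approx -0.00038447$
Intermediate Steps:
$Y = -1041$ ($Y = 2 - 1043 = -1041$)
$\frac{1}{342 \left(-5\right) + \left(Y - -150\right)} = \frac{1}{342 \left(-5\right) - 891} = \frac{1}{-1710 + \left(-1041 + 150\right)} = \frac{1}{-1710 - 891} = \frac{1}{-2601} = - \frac{1}{2601}$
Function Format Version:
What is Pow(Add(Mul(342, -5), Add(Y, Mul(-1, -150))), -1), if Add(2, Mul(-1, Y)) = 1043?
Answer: Rational(-1, 2601) ≈ -0.00038447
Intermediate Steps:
Y = -1041 (Y = Add(2, Mul(-1, 1043)) = Add(2, -1043) = -1041)
Pow(Add(Mul(342, -5), Add(Y, Mul(-1, -150))), -1) = Pow(Add(Mul(342, -5), Add(-1041, Mul(-1, -150))), -1) = Pow(Add(-1710, Add(-1041, 150)), -1) = Pow(Add(-1710, -891), -1) = Pow(-2601, -1) = Rational(-1, 2601)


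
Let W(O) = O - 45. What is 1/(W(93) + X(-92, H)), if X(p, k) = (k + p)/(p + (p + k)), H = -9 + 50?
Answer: 143/6915 ≈ 0.020680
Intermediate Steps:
W(O) = -45 + O
H = 41
X(p, k) = (k + p)/(k + 2*p) (X(p, k) = (k + p)/(p + (k + p)) = (k + p)/(k + 2*p))
1/(W(93) + X(-92, H)) = 1/((-45 + 93) + (41 - 92)/(41 + 2*(-92))) = 1/(48 - 51/(41 - 184)) = 1/(48 - 51/(-143)) = 1/(48 - 1/143*(-51)) = 1/(48 + 51/143) = 1/(6915/143) = 143/6915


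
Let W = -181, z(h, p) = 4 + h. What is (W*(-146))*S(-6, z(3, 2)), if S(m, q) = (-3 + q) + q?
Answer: 290686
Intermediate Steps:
S(m, q) = -3 + 2*q
(W*(-146))*S(-6, z(3, 2)) = (-181*(-146))*(-3 + 2*(4 + 3)) = 26426*(-3 + 2*7) = 26426*(-3 + 14) = 26426*11 = 290686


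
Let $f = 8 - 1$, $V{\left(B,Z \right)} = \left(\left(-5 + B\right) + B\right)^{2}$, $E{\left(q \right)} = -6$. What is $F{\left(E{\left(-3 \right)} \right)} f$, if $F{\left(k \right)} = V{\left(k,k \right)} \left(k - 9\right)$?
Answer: $-30345$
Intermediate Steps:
$V{\left(B,Z \right)} = \left(-5 + 2 B\right)^{2}$
$F{\left(k \right)} = \left(-5 + 2 k\right)^{2} \left(-9 + k\right)$ ($F{\left(k \right)} = \left(-5 + 2 k\right)^{2} \left(k - 9\right) = \left(-5 + 2 k\right)^{2} \left(-9 + k\right)$)
$f = 7$
$F{\left(E{\left(-3 \right)} \right)} f = \left(-5 + 2 \left(-6\right)\right)^{2} \left(-9 - 6\right) 7 = \left(-5 - 12\right)^{2} \left(-15\right) 7 = \left(-17\right)^{2} \left(-15\right) 7 = 289 \left(-15\right) 7 = \left(-4335\right) 7 = -30345$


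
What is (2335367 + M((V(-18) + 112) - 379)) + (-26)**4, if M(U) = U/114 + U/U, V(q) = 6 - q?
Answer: 106108991/38 ≈ 2.7923e+6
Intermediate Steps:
M(U) = 1 + U/114 (M(U) = U*(1/114) + 1 = U/114 + 1 = 1 + U/114)
(2335367 + M((V(-18) + 112) - 379)) + (-26)**4 = (2335367 + (1 + (((6 - 1*(-18)) + 112) - 379)/114)) + (-26)**4 = (2335367 + (1 + (((6 + 18) + 112) - 379)/114)) + 456976 = (2335367 + (1 + ((24 + 112) - 379)/114)) + 456976 = (2335367 + (1 + (136 - 379)/114)) + 456976 = (2335367 + (1 + (1/114)*(-243))) + 456976 = (2335367 + (1 - 81/38)) + 456976 = (2335367 - 43/38) + 456976 = 88743903/38 + 456976 = 106108991/38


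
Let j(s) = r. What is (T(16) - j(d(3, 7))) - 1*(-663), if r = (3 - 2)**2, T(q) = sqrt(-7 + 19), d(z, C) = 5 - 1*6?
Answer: 662 + 2*sqrt(3) ≈ 665.46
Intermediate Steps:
d(z, C) = -1 (d(z, C) = 5 - 6 = -1)
T(q) = 2*sqrt(3) (T(q) = sqrt(12) = 2*sqrt(3))
r = 1 (r = 1**2 = 1)
j(s) = 1
(T(16) - j(d(3, 7))) - 1*(-663) = (2*sqrt(3) - 1*1) - 1*(-663) = (2*sqrt(3) - 1) + 663 = (-1 + 2*sqrt(3)) + 663 = 662 + 2*sqrt(3)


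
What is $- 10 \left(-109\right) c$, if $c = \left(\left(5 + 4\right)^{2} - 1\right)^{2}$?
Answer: $6976000$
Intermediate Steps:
$c = 6400$ ($c = \left(9^{2} - 1\right)^{2} = \left(81 - 1\right)^{2} = 80^{2} = 6400$)
$- 10 \left(-109\right) c = - 10 \left(-109\right) 6400 = - \left(-1090\right) 6400 = \left(-1\right) \left(-6976000\right) = 6976000$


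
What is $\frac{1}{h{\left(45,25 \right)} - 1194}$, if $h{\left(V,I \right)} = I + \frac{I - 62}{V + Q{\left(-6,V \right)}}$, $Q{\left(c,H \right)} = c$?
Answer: $- \frac{39}{45628} \approx -0.00085474$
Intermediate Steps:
$h{\left(V,I \right)} = I + \frac{-62 + I}{-6 + V}$ ($h{\left(V,I \right)} = I + \frac{I - 62}{V - 6} = I + \frac{-62 + I}{-6 + V}$)
$\frac{1}{h{\left(45,25 \right)} - 1194} = \frac{1}{\frac{-62 - 125 + 25 \cdot 45}{-6 + 45} - 1194} = \frac{1}{\frac{-62 - 125 + 1125}{39} - 1194} = \frac{1}{\frac{1}{39} \cdot 938 - 1194} = \frac{1}{\frac{938}{39} - 1194} = \frac{1}{- \frac{45628}{39}} = - \frac{39}{45628}$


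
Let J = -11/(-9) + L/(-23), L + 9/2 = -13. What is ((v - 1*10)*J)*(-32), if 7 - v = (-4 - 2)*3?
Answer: -65680/69 ≈ -951.88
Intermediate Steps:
L = -35/2 (L = -9/2 - 13 = -35/2 ≈ -17.500)
v = 25 (v = 7 - (-4 - 2)*3 = 7 - (-6)*3 = 7 - 1*(-18) = 7 + 18 = 25)
J = 821/414 (J = -11/(-9) - 35/2/(-23) = -11*(-⅑) - 35/2*(-1/23) = 11/9 + 35/46 = 821/414 ≈ 1.9831)
((v - 1*10)*J)*(-32) = ((25 - 1*10)*(821/414))*(-32) = ((25 - 10)*(821/414))*(-32) = (15*(821/414))*(-32) = (4105/138)*(-32) = -65680/69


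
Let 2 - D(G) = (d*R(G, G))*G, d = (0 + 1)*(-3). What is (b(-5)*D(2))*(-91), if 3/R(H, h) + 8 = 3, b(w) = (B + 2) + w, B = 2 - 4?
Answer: -728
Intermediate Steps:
B = -2
d = -3 (d = 1*(-3) = -3)
b(w) = w (b(w) = (-2 + 2) + w = 0 + w = w)
R(H, h) = -3/5 (R(H, h) = 3/(-8 + 3) = 3/(-5) = 3*(-1/5) = -3/5)
D(G) = 2 - 9*G/5 (D(G) = 2 - (-3*(-3/5))*G = 2 - 9*G/5)
(b(-5)*D(2))*(-91) = -5*(2 - 9/5*2)*(-91) = -5*(2 - 18/5)*(-91) = -5*(-8/5)*(-91) = 8*(-91) = -728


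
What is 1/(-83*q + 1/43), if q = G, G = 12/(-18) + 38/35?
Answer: -4515/156931 ≈ -0.028771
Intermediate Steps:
G = 44/105 (G = 12*(-1/18) + 38*(1/35) = -⅔ + 38/35 = 44/105 ≈ 0.41905)
q = 44/105 ≈ 0.41905
1/(-83*q + 1/43) = 1/(-83*44/105 + 1/43) = 1/(-3652/105 + 1/43) = 1/(-156931/4515) = -4515/156931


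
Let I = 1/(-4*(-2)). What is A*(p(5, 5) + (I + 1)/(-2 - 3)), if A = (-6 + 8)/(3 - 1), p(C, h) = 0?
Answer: -9/40 ≈ -0.22500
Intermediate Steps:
I = 1/8 ≈ 0.12500
A = 1 (A = 2/2 = 2*(1/2) = 1)
A*(p(5, 5) + (I + 1)/(-2 - 3)) = 1*(0 + (1/8 + 1)/(-2 - 3)) = 1*(0 + (9/8)/(-5)) = 1*(0 + (9/8)*(-1/5)) = 1*(0 - 9/40) = 1*(-9/40) = -9/40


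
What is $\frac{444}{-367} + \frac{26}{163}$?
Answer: $- \frac{62830}{59821} \approx -1.0503$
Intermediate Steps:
$\frac{444}{-367} + \frac{26}{163} = 444 \left(- \frac{1}{367}\right) + 26 \cdot \frac{1}{163} = - \frac{444}{367} + \frac{26}{163} = - \frac{62830}{59821}$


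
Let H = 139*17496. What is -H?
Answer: -2431944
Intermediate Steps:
H = 2431944
-H = -1*2431944 = -2431944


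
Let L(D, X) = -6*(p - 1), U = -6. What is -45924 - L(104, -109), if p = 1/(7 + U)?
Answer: -45924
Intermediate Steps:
p = 1 (p = 1/(7 - 6) = 1/1 = 1)
L(D, X) = 0 (L(D, X) = -6*(1 - 1) = -6*0 = 0)
-45924 - L(104, -109) = -45924 - 1*0 = -45924 + 0 = -45924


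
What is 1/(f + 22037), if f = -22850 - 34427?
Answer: -1/35240 ≈ -2.8377e-5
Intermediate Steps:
f = -57277
1/(f + 22037) = 1/(-57277 + 22037) = 1/(-35240) = -1/35240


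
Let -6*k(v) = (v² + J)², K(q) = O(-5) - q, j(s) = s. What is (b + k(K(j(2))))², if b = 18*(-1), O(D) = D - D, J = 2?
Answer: 576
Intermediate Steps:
O(D) = 0
b = -18
K(q) = -q (K(q) = 0 - q = -q)
k(v) = -(2 + v²)²/6 (k(v) = -(v² + 2)²/6 = -(2 + v²)²/6)
(b + k(K(j(2))))² = (-18 - (2 + (-1*2)²)²/6)² = (-18 - (2 + (-2)²)²/6)² = (-18 - (2 + 4)²/6)² = (-18 - ⅙*6²)² = (-18 - ⅙*36)² = (-18 - 6)² = (-24)² = 576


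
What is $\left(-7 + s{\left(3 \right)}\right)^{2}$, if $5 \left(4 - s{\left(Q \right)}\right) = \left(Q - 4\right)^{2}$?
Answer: $\frac{256}{25} \approx 10.24$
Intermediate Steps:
$s{\left(Q \right)} = 4 - \frac{\left(-4 + Q\right)^{2}}{5}$ ($s{\left(Q \right)} = 4 - \frac{\left(Q - 4\right)^{2}}{5} = 4 - \frac{\left(-4 + Q\right)^{2}}{5}$)
$\left(-7 + s{\left(3 \right)}\right)^{2} = \left(-7 + \left(4 - \frac{\left(-4 + 3\right)^{2}}{5}\right)\right)^{2} = \left(-7 + \left(4 - \frac{\left(-1\right)^{2}}{5}\right)\right)^{2} = \left(-7 + \left(4 - \frac{1}{5}\right)\right)^{2} = \left(-7 + \frac{19}{5}\right)^{2} = \left(- \frac{16}{5}\right)^{2} = \frac{256}{25}$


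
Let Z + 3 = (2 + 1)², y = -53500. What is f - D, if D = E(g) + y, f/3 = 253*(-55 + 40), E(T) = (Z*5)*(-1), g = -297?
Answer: 42145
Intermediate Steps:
Z = 6 (Z = -3 + (2 + 1)² = -3 + 3² = -3 + 9 = 6)
E(T) = -30 (E(T) = (6*5)*(-1) = 30*(-1) = -30)
f = -11385 (f = 3*(253*(-55 + 40)) = 3*(253*(-15)) = 3*(-3795) = -11385)
D = -53530 (D = -30 - 53500 = -53530)
f - D = -11385 - 1*(-53530) = -11385 + 53530 = 42145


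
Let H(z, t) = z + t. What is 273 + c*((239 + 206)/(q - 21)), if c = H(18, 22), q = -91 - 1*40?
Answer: 2962/19 ≈ 155.89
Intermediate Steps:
q = -131 (q = -91 - 40 = -131)
H(z, t) = t + z
c = 40 (c = 22 + 18 = 40)
273 + c*((239 + 206)/(q - 21)) = 273 + 40*((239 + 206)/(-131 - 21)) = 273 + 40*(445/(-152)) = 273 + 40*(445*(-1/152)) = 273 + 40*(-445/152) = 273 - 2225/19 = 2962/19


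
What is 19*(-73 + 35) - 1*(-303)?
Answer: -419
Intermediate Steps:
19*(-73 + 35) - 1*(-303) = 19*(-38) + 303 = -722 + 303 = -419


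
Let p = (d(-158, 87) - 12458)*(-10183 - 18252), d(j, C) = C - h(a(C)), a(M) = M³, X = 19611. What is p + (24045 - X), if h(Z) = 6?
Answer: 351944429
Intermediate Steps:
d(j, C) = -6 + C (d(j, C) = C - 1*6 = C - 6 = -6 + C)
p = 351939995 (p = ((-6 + 87) - 12458)*(-10183 - 18252) = (81 - 12458)*(-28435) = -12377*(-28435) = 351939995)
p + (24045 - X) = 351939995 + (24045 - 1*19611) = 351939995 + (24045 - 19611) = 351939995 + 4434 = 351944429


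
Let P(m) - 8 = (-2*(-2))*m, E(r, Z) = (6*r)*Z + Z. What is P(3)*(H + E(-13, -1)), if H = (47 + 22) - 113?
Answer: 660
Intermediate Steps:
E(r, Z) = Z + 6*Z*r (E(r, Z) = 6*Z*r + Z = Z + 6*Z*r)
P(m) = 8 + 4*m (P(m) = 8 + (-2*(-2))*m = 8 + 4*m)
H = -44 (H = 69 - 113 = -44)
P(3)*(H + E(-13, -1)) = (8 + 4*3)*(-44 - (1 + 6*(-13))) = (8 + 12)*(-44 - (1 - 78)) = 20*(-44 - 1*(-77)) = 20*(-44 + 77) = 20*33 = 660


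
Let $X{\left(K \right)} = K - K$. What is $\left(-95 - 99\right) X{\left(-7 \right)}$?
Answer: $0$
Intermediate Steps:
$X{\left(K \right)} = 0$
$\left(-95 - 99\right) X{\left(-7 \right)} = \left(-95 - 99\right) 0 = \left(-194\right) 0 = 0$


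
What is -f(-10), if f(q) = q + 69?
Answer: -59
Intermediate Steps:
f(q) = 69 + q
-f(-10) = -(69 - 10) = -1*59 = -59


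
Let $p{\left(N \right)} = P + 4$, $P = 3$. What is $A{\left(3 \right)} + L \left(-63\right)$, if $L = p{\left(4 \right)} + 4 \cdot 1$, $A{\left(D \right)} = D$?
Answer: $-690$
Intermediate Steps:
$p{\left(N \right)} = 7$ ($p{\left(N \right)} = 3 + 4 = 7$)
$L = 11$ ($L = 7 + 4 \cdot 1 = 7 + 4 = 11$)
$A{\left(3 \right)} + L \left(-63\right) = 3 + 11 \left(-63\right) = 3 - 693 = -690$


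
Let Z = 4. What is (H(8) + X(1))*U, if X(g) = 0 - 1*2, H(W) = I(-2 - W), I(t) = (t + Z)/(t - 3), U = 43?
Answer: -860/13 ≈ -66.154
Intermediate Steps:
I(t) = (4 + t)/(-3 + t) (I(t) = (t + 4)/(t - 3) = (4 + t)/(-3 + t))
H(W) = (2 - W)/(-5 - W) (H(W) = (4 + (-2 - W))/(-3 + (-2 - W)) = (2 - W)/(-5 - W))
X(g) = -2 (X(g) = 0 - 2 = -2)
(H(8) + X(1))*U = ((-2 + 8)/(5 + 8) - 2)*43 = (6/13 - 2)*43 = -20/13*43 = -860/13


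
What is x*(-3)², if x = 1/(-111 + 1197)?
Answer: 3/362 ≈ 0.0082873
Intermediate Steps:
x = 1/1086 ≈ 0.00092081
x*(-3)² = (1/1086)*(-3)² = (1/1086)*9 = 3/362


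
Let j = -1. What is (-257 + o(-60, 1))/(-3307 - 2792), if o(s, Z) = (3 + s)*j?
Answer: 200/6099 ≈ 0.032792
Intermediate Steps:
o(s, Z) = -3 - s (o(s, Z) = (3 + s)*(-1) = -3 - s)
(-257 + o(-60, 1))/(-3307 - 2792) = (-257 + (-3 - 1*(-60)))/(-3307 - 2792) = (-257 + (-3 + 60))/(-6099) = (-257 + 57)*(-1/6099) = -200*(-1/6099) = 200/6099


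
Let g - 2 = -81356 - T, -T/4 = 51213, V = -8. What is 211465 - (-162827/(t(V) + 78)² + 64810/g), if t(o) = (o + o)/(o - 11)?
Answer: 598065413910127/2827857204 ≈ 2.1149e+5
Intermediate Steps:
T = -204852 (T = -4*51213 = -204852)
g = 123498 (g = 2 + (-81356 - 1*(-204852)) = 2 + (-81356 + 204852) = 2 + 123496 = 123498)
t(o) = 2*o/(-11 + o) (t(o) = (2*o)/(-11 + o) = 2*o/(-11 + o))
211465 - (-162827/(t(V) + 78)² + 64810/g) = 211465 - (-162827/(2*(-8)/(-11 - 8) + 78)² + 64810/123498) = 211465 - (-162827/(2*(-8)/(-19) + 78)² + 64810*(1/123498)) = 211465 - (-162827/(2*(-8)*(-1/19) + 78)² + 32405/61749) = 211465 - (-162827/(16/19 + 78)² + 32405/61749) = 211465 - (-162827/((1498/19)²) + 32405/61749) = 211465 - (-162827/2244004/361 + 32405/61749) = 211465 - (-162827*361/2244004 + 32405/61749) = 211465 - (-1199603/45796 + 32405/61749) = 211465 - 1*(-72590266267/2827857204) = 211465 + 72590266267/2827857204 = 598065413910127/2827857204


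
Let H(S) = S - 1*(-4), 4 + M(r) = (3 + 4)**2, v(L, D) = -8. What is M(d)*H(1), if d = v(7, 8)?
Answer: 225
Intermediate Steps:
d = -8
M(r) = 45 (M(r) = -4 + (3 + 4)**2 = -4 + 7**2 = -4 + 49 = 45)
H(S) = 4 + S (H(S) = S + 4 = 4 + S)
M(d)*H(1) = 45*(4 + 1) = 45*5 = 225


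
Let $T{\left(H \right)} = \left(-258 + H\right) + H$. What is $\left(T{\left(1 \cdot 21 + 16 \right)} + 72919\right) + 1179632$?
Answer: $1252367$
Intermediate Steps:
$T{\left(H \right)} = -258 + 2 H$
$\left(T{\left(1 \cdot 21 + 16 \right)} + 72919\right) + 1179632 = \left(\left(-258 + 2 \left(1 \cdot 21 + 16\right)\right) + 72919\right) + 1179632 = \left(\left(-258 + 2 \left(21 + 16\right)\right) + 72919\right) + 1179632 = \left(\left(-258 + 2 \cdot 37\right) + 72919\right) + 1179632 = \left(\left(-258 + 74\right) + 72919\right) + 1179632 = \left(-184 + 72919\right) + 1179632 = 72735 + 1179632 = 1252367$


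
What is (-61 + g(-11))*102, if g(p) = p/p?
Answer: -6120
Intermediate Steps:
g(p) = 1
(-61 + g(-11))*102 = (-61 + 1)*102 = -60*102 = -6120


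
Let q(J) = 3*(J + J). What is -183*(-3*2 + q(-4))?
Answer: 5490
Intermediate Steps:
q(J) = 6*J (q(J) = 3*(2*J) = 6*J)
-183*(-3*2 + q(-4)) = -183*(-3*2 + 6*(-4)) = -183*(-6 - 24) = -183*(-30) = 5490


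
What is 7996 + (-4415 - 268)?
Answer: 3313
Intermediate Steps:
7996 + (-4415 - 268) = 7996 - 4683 = 3313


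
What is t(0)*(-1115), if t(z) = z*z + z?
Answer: 0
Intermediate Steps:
t(z) = z + z² (t(z) = z² + z = z + z²)
t(0)*(-1115) = (0*(1 + 0))*(-1115) = (0*1)*(-1115) = 0*(-1115) = 0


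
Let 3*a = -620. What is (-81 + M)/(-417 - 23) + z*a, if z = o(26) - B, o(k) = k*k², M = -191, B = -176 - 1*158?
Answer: -203576966/55 ≈ -3.7014e+6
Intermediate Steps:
B = -334 (B = -176 - 158 = -334)
a = -620/3 (a = (⅓)*(-620) = -620/3 ≈ -206.67)
o(k) = k³
z = 17910 (z = 26³ - 1*(-334) = 17576 + 334 = 17910)
(-81 + M)/(-417 - 23) + z*a = (-81 - 191)/(-417 - 23) + 17910*(-620/3) = -272/(-440) - 3701400 = -272*(-1/440) - 3701400 = 34/55 - 3701400 = -203576966/55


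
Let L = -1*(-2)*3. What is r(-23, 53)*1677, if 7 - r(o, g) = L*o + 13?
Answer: 221364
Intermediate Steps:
L = 6 (L = 2*3 = 6)
r(o, g) = -6 - 6*o (r(o, g) = 7 - (6*o + 13) = 7 - (13 + 6*o) = 7 + (-13 - 6*o) = -6 - 6*o)
r(-23, 53)*1677 = (-6 - 6*(-23))*1677 = (-6 + 138)*1677 = 132*1677 = 221364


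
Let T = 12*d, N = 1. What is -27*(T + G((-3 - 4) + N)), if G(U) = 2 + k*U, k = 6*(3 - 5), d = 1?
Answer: -2322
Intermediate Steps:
k = -12 (k = 6*(-2) = -12)
G(U) = 2 - 12*U
T = 12 (T = 12*1 = 12)
-27*(T + G((-3 - 4) + N)) = -27*(12 + (2 - 12*((-3 - 4) + 1))) = -27*(12 + (2 - 12*(-7 + 1))) = -27*(12 + (2 - 12*(-6))) = -27*(12 + (2 + 72)) = -27*(12 + 74) = -27*86 = -2322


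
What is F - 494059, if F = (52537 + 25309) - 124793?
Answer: -541006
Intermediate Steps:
F = -46947 (F = 77846 - 124793 = -46947)
F - 494059 = -46947 - 494059 = -541006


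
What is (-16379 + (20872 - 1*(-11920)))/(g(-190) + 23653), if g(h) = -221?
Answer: 16413/23432 ≈ 0.70045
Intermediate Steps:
(-16379 + (20872 - 1*(-11920)))/(g(-190) + 23653) = (-16379 + (20872 - 1*(-11920)))/(-221 + 23653) = (-16379 + (20872 + 11920))/23432 = (-16379 + 32792)*(1/23432) = 16413*(1/23432) = 16413/23432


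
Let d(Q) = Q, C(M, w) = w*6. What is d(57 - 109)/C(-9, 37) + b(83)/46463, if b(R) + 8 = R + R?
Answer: -1190500/5157393 ≈ -0.23083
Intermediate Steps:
C(M, w) = 6*w
b(R) = -8 + 2*R (b(R) = -8 + (R + R) = -8 + 2*R)
d(57 - 109)/C(-9, 37) + b(83)/46463 = (57 - 109)/((6*37)) + (-8 + 2*83)/46463 = -52/222 + (-8 + 166)*(1/46463) = -52*1/222 + 158*(1/46463) = -26/111 + 158/46463 = -1190500/5157393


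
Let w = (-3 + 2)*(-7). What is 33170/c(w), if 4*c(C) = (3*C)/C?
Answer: 132680/3 ≈ 44227.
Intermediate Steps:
w = 7 (w = -1*(-7) = 7)
c(C) = ¾ (c(C) = ((3*C)/C)/4 = (¼)*3 = ¾)
33170/c(w) = 33170/(¾) = 33170*(4/3) = 132680/3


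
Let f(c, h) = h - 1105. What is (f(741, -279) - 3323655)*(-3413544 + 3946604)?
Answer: -1772445289340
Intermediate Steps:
f(c, h) = -1105 + h
(f(741, -279) - 3323655)*(-3413544 + 3946604) = ((-1105 - 279) - 3323655)*(-3413544 + 3946604) = (-1384 - 3323655)*533060 = -3325039*533060 = -1772445289340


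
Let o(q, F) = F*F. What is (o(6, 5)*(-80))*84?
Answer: -168000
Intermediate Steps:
o(q, F) = F²
(o(6, 5)*(-80))*84 = (5²*(-80))*84 = (25*(-80))*84 = -2000*84 = -168000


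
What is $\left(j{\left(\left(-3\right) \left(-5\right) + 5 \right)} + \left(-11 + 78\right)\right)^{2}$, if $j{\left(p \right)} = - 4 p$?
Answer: $169$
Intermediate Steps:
$\left(j{\left(\left(-3\right) \left(-5\right) + 5 \right)} + \left(-11 + 78\right)\right)^{2} = \left(- 4 \left(\left(-3\right) \left(-5\right) + 5\right) + \left(-11 + 78\right)\right)^{2} = \left(- 4 \left(15 + 5\right) + 67\right)^{2} = \left(\left(-4\right) 20 + 67\right)^{2} = \left(-80 + 67\right)^{2} = \left(-13\right)^{2} = 169$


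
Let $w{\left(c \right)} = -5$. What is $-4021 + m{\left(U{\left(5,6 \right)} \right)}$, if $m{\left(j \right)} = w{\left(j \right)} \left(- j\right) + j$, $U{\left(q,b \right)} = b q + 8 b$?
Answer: $-3553$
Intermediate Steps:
$U{\left(q,b \right)} = 8 b + b q$
$m{\left(j \right)} = 6 j$ ($m{\left(j \right)} = - 5 \left(- j\right) + j = 5 j + j = 6 j$)
$-4021 + m{\left(U{\left(5,6 \right)} \right)} = -4021 + 6 \cdot 6 \left(8 + 5\right) = -4021 + 6 \cdot 6 \cdot 13 = -4021 + 6 \cdot 78 = -4021 + 468 = -3553$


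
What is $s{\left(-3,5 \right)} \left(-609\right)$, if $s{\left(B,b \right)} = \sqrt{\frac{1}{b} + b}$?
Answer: $- \frac{609 \sqrt{130}}{5} \approx -1388.7$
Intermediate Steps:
$s{\left(B,b \right)} = \sqrt{b + \frac{1}{b}}$
$s{\left(-3,5 \right)} \left(-609\right) = \sqrt{5 + \frac{1}{5}} \left(-609\right) = \sqrt{\frac{26}{5}} \left(-609\right) = \frac{\sqrt{130}}{5} \left(-609\right) = - \frac{609 \sqrt{130}}{5}$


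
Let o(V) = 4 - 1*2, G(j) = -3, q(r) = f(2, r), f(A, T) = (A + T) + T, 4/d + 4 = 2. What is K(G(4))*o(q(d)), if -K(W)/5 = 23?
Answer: -230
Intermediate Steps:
d = -2 (d = 4/(-4 + 2) = 4/(-2) = 4*(-1/2) = -2)
f(A, T) = A + 2*T
q(r) = 2 + 2*r
K(W) = -115 (K(W) = -5*23 = -115)
o(V) = 2 (o(V) = 4 - 2 = 2)
K(G(4))*o(q(d)) = -115*2 = -230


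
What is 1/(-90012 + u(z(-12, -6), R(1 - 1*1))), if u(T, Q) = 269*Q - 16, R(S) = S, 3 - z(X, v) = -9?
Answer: -1/90028 ≈ -1.1108e-5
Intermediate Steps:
z(X, v) = 12 (z(X, v) = 3 - 1*(-9) = 3 + 9 = 12)
u(T, Q) = -16 + 269*Q
1/(-90012 + u(z(-12, -6), R(1 - 1*1))) = 1/(-90012 + (-16 + 269*(1 - 1*1))) = 1/(-90012 + (-16 + 269*(1 - 1))) = 1/(-90012 + (-16 + 269*0)) = 1/(-90012 + (-16 + 0)) = 1/(-90012 - 16) = 1/(-90028) = -1/90028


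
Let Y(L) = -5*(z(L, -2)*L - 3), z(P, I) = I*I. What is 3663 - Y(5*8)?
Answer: 4448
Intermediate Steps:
z(P, I) = I²
Y(L) = 15 - 20*L (Y(L) = -5*((-2)²*L - 3) = -5*(4*L - 3) = -5*(-3 + 4*L) = 15 - 20*L)
3663 - Y(5*8) = 3663 - (15 - 100*8) = 3663 - (15 - 20*40) = 3663 - (15 - 800) = 3663 - 1*(-785) = 3663 + 785 = 4448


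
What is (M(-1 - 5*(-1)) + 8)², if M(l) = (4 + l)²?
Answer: 5184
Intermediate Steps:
(M(-1 - 5*(-1)) + 8)² = ((4 + (-1 - 5*(-1)))² + 8)² = ((4 + (-1 + 5))² + 8)² = ((4 + 4)² + 8)² = (8² + 8)² = (64 + 8)² = 72² = 5184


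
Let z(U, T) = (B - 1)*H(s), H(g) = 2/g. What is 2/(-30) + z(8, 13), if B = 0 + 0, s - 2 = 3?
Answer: -7/15 ≈ -0.46667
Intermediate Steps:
s = 5 (s = 2 + 3 = 5)
B = 0
z(U, T) = -2/5 (z(U, T) = (0 - 1)*(2/5) = -2/5)
2/(-30) + z(8, 13) = 2/(-30) - 2/5 = 2*(-1/30) - 2/5 = -1/15 - 2/5 = -7/15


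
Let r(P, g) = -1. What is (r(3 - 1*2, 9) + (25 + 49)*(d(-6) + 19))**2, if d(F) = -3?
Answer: 1399489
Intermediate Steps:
(r(3 - 1*2, 9) + (25 + 49)*(d(-6) + 19))**2 = (-1 + (25 + 49)*(-3 + 19))**2 = (-1 + 74*16)**2 = (-1 + 1184)**2 = 1183**2 = 1399489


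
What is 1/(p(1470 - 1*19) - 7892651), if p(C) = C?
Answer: -1/7891200 ≈ -1.2672e-7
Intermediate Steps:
1/(p(1470 - 1*19) - 7892651) = 1/((1470 - 1*19) - 7892651) = 1/((1470 - 19) - 7892651) = 1/(1451 - 7892651) = 1/(-7891200) = -1/7891200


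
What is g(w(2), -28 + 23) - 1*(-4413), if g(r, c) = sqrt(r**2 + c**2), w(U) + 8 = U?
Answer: 4413 + sqrt(61) ≈ 4420.8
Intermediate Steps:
w(U) = -8 + U
g(r, c) = sqrt(c**2 + r**2)
g(w(2), -28 + 23) - 1*(-4413) = sqrt((-28 + 23)**2 + (-8 + 2)**2) - 1*(-4413) = sqrt((-5)**2 + (-6)**2) + 4413 = sqrt(25 + 36) + 4413 = sqrt(61) + 4413 = 4413 + sqrt(61)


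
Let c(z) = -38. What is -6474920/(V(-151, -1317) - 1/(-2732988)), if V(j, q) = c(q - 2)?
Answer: 17695878660960/103853543 ≈ 1.7039e+5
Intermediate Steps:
V(j, q) = -38
-6474920/(V(-151, -1317) - 1/(-2732988)) = -6474920/(-38 - 1/(-2732988)) = -6474920/(-38 - 1*(-1/2732988)) = -6474920/(-38 + 1/2732988) = -6474920/(-103853543/2732988) = -6474920*(-2732988/103853543) = 17695878660960/103853543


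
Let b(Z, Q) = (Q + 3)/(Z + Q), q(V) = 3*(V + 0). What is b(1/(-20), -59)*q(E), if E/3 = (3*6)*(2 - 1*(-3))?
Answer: 907200/1181 ≈ 768.16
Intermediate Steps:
E = 270 (E = 3*((3*6)*(2 - 1*(-3))) = 3*(18*(2 + 3)) = 3*(18*5) = 3*90 = 270)
q(V) = 3*V
b(Z, Q) = (3 + Q)/(Q + Z)
b(1/(-20), -59)*q(E) = ((3 - 59)/(-59 + 1/(-20)))*(3*270) = (-56/(-59 - 1/20))*810 = (-56/(-1181/20))*810 = -20/1181*(-56)*810 = (1120/1181)*810 = 907200/1181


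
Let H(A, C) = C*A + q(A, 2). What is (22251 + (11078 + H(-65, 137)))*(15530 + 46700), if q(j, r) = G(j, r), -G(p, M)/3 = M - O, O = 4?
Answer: 1520278900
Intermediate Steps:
G(p, M) = 12 - 3*M (G(p, M) = -3*(M - 1*4) = -3*(M - 4) = -3*(-4 + M) = 12 - 3*M)
q(j, r) = 12 - 3*r
H(A, C) = 6 + A*C (H(A, C) = C*A + (12 - 3*2) = A*C + (12 - 6) = A*C + 6 = 6 + A*C)
(22251 + (11078 + H(-65, 137)))*(15530 + 46700) = (22251 + (11078 + (6 - 65*137)))*(15530 + 46700) = (22251 + (11078 + (6 - 8905)))*62230 = (22251 + (11078 - 8899))*62230 = (22251 + 2179)*62230 = 24430*62230 = 1520278900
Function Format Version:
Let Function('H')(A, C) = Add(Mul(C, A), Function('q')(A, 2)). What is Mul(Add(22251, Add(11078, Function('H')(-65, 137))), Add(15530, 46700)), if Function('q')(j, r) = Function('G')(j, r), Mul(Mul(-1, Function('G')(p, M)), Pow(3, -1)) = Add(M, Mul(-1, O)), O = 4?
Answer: 1520278900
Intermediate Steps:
Function('G')(p, M) = Add(12, Mul(-3, M)) (Function('G')(p, M) = Mul(-3, Add(M, Mul(-1, 4))) = Mul(-3, Add(M, -4)) = Mul(-3, Add(-4, M)) = Add(12, Mul(-3, M)))
Function('q')(j, r) = Add(12, Mul(-3, r))
Function('H')(A, C) = Add(6, Mul(A, C)) (Function('H')(A, C) = Add(Mul(C, A), Add(12, Mul(-3, 2))) = Add(Mul(A, C), Add(12, -6)) = Add(Mul(A, C), 6) = Add(6, Mul(A, C)))
Mul(Add(22251, Add(11078, Function('H')(-65, 137))), Add(15530, 46700)) = Mul(Add(22251, Add(11078, Add(6, Mul(-65, 137)))), Add(15530, 46700)) = Mul(Add(22251, Add(11078, Add(6, -8905))), 62230) = Mul(Add(22251, Add(11078, -8899)), 62230) = Mul(Add(22251, 2179), 62230) = Mul(24430, 62230) = 1520278900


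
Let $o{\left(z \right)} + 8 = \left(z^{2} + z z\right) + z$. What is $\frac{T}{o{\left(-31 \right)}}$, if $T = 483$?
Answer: $\frac{69}{269} \approx 0.25651$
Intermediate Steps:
$o{\left(z \right)} = -8 + z + 2 z^{2}$ ($o{\left(z \right)} = -8 + \left(\left(z^{2} + z z\right) + z\right) = -8 + \left(\left(z^{2} + z^{2}\right) + z\right) = -8 + \left(2 z^{2} + z\right) = -8 + \left(z + 2 z^{2}\right) = -8 + z + 2 z^{2}$)
$\frac{T}{o{\left(-31 \right)}} = \frac{483}{-8 - 31 + 2 \left(-31\right)^{2}} = \frac{483}{-8 - 31 + 2 \cdot 961} = \frac{483}{-8 - 31 + 1922} = \frac{483}{1883} = 483 \cdot \frac{1}{1883} = \frac{69}{269}$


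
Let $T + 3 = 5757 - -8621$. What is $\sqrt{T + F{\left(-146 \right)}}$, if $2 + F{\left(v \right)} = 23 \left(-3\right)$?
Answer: $4 \sqrt{894} \approx 119.6$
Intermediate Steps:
$T = 14375$ ($T = -3 + \left(5757 - -8621\right) = -3 + \left(5757 + 8621\right) = -3 + 14378 = 14375$)
$F{\left(v \right)} = -71$ ($F{\left(v \right)} = -2 + 23 \left(-3\right) = -2 - 69 = -71$)
$\sqrt{T + F{\left(-146 \right)}} = \sqrt{14375 - 71} = \sqrt{14304} = 4 \sqrt{894}$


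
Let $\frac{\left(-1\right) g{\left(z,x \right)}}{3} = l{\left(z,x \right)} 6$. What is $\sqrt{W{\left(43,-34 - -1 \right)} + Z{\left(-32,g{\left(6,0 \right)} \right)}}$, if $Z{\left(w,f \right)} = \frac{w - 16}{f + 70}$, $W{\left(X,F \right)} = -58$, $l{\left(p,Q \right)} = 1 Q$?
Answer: $\frac{i \sqrt{71890}}{35} \approx 7.6607 i$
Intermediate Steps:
$l{\left(p,Q \right)} = Q$
$g{\left(z,x \right)} = - 18 x$ ($g{\left(z,x \right)} = - 3 x 6 = - 3 \cdot 6 x = - 18 x$)
$Z{\left(w,f \right)} = \frac{-16 + w}{70 + f}$
$\sqrt{W{\left(43,-34 - -1 \right)} + Z{\left(-32,g{\left(6,0 \right)} \right)}} = \sqrt{-58 + \frac{-16 - 32}{70 - 0}} = \sqrt{-58 + \frac{1}{70 + 0} \left(-48\right)} = \sqrt{-58 + \frac{1}{70} \left(-48\right)} = \sqrt{-58 - \frac{24}{35}} = \sqrt{- \frac{2054}{35}} = \frac{i \sqrt{71890}}{35}$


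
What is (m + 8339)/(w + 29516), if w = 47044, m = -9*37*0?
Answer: 8339/76560 ≈ 0.10892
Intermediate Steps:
m = 0 (m = -333*0 = 0)
(m + 8339)/(w + 29516) = (0 + 8339)/(47044 + 29516) = 8339/76560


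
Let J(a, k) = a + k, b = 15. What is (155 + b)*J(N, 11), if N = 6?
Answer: 2890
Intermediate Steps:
(155 + b)*J(N, 11) = (155 + 15)*(6 + 11) = 170*17 = 2890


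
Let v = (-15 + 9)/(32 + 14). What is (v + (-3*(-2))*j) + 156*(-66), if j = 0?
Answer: -236811/23 ≈ -10296.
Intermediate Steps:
v = -3/23 (v = -6/46 = -6*1/46 = -3/23 ≈ -0.13043)
(v + (-3*(-2))*j) + 156*(-66) = (-3/23 - 3*(-2)*0) + 156*(-66) = (-3/23 + 6*0) - 10296 = (-3/23 + 0) - 10296 = -3/23 - 10296 = -236811/23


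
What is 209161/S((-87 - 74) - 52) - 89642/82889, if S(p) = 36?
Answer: 17333919017/2984004 ≈ 5808.9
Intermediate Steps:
209161/S((-87 - 74) - 52) - 89642/82889 = 209161/36 - 89642/82889 = 17333919017/2984004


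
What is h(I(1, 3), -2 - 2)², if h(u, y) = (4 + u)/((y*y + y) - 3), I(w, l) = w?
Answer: 25/81 ≈ 0.30864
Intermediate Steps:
h(u, y) = (4 + u)/(-3 + y + y²) (h(u, y) = (4 + u)/((y² + y) - 3) = (4 + u)/((y + y²) - 3) = (4 + u)/(-3 + y + y²))
h(I(1, 3), -2 - 2)² = ((4 + 1)/(-3 + (-2 - 2) + (-2 - 2)²))² = (5/(-3 - 4 + (-4)²))² = (5/(-3 - 4 + 16))² = (5/9)² = 25/81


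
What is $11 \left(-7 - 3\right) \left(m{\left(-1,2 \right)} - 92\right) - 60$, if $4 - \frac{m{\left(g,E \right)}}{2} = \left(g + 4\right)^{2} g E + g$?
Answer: $5000$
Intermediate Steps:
$m{\left(g,E \right)} = 8 - 2 g - 2 E g \left(4 + g\right)^{2}$ ($m{\left(g,E \right)} = 8 - 2 \left(\left(g + 4\right)^{2} g E + g\right) = 8 - 2 \left(\left(4 + g\right)^{2} g E + g\right) = 8 - 2 \left(g \left(4 + g\right)^{2} E + g\right) = 8 - 2 \left(E g \left(4 + g\right)^{2} + g\right) = 8 - 2 \left(g + E g \left(4 + g\right)^{2}\right) = 8 - \left(2 g + 2 E g \left(4 + g\right)^{2}\right) = 8 - 2 g - 2 E g \left(4 + g\right)^{2}$)
$11 \left(-7 - 3\right) \left(m{\left(-1,2 \right)} - 92\right) - 60 = 11 \left(-7 - 3\right) \left(\left(8 - -2 - 4 \left(-1\right) \left(4 - 1\right)^{2}\right) - 92\right) - 60 = 11 \left(-10\right) \left(\left(8 + 2 - 4 \left(-1\right) 3^{2}\right) - 92\right) - 60 = - 110 \left(\left(8 + 2 - 4 \left(-1\right) 9\right) - 92\right) - 60 = - 110 \left(\left(8 + 2 + 36\right) - 92\right) - 60 = - 110 \left(46 - 92\right) - 60 = \left(-110\right) \left(-46\right) - 60 = 5060 - 60 = 5000$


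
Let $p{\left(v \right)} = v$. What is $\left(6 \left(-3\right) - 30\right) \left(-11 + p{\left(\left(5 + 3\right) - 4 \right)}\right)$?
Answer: $336$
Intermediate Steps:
$\left(6 \left(-3\right) - 30\right) \left(-11 + p{\left(\left(5 + 3\right) - 4 \right)}\right) = \left(6 \left(-3\right) - 30\right) \left(-11 + \left(\left(5 + 3\right) - 4\right)\right) = \left(-18 - 30\right) \left(-11 + \left(8 - 4\right)\right) = - 48 \left(-11 + 4\right) = \left(-48\right) \left(-7\right) = 336$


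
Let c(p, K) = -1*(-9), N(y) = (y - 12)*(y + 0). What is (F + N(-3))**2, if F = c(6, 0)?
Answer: 2916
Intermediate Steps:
N(y) = y*(-12 + y) (N(y) = (-12 + y)*y = y*(-12 + y))
c(p, K) = 9
F = 9
(F + N(-3))**2 = (9 - 3*(-12 - 3))**2 = (9 - 3*(-15))**2 = (9 + 45)**2 = 54**2 = 2916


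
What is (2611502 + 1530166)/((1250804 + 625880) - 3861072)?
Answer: -1035417/496097 ≈ -2.0871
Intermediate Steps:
(2611502 + 1530166)/((1250804 + 625880) - 3861072) = 4141668/(1876684 - 3861072) = 4141668/(-1984388) = 4141668*(-1/1984388) = -1035417/496097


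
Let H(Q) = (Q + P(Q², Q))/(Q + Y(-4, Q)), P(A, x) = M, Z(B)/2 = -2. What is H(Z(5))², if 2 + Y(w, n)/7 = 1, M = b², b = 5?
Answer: 441/121 ≈ 3.6446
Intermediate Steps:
M = 25 (M = 5² = 25)
Y(w, n) = -7 (Y(w, n) = -14 + 7*1 = -14 + 7 = -7)
Z(B) = -4 (Z(B) = 2*(-2) = -4)
P(A, x) = 25
H(Q) = (25 + Q)/(-7 + Q) (H(Q) = (Q + 25)/(Q - 7) = (25 + Q)/(-7 + Q))
H(Z(5))² = ((25 - 4)/(-7 - 4))² = (21/(-11))² = (-1/11*21)² = (-21/11)² = 441/121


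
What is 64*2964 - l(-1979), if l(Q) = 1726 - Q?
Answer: 185991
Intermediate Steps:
64*2964 - l(-1979) = 64*2964 - (1726 - 1*(-1979)) = 189696 - (1726 + 1979) = 189696 - 1*3705 = 189696 - 3705 = 185991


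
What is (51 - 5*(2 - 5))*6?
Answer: 396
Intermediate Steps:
(51 - 5*(2 - 5))*6 = (51 - 5*(-3))*6 = (51 + 15)*6 = 66*6 = 396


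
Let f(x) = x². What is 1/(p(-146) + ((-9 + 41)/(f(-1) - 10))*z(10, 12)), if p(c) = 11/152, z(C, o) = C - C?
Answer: 152/11 ≈ 13.818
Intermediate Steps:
z(C, o) = 0
p(c) = 11/152 (p(c) = 11*(1/152) = 11/152)
1/(p(-146) + ((-9 + 41)/(f(-1) - 10))*z(10, 12)) = 1/(11/152 + ((-9 + 41)/((-1)² - 10))*0) = 1/(11/152 + (32/(1 - 10))*0) = 1/(11/152 + (32/(-9))*0) = 1/(11/152 + (32*(-⅑))*0) = 1/(11/152 - 32/9*0) = 1/(11/152 + 0) = 1/(11/152) = 152/11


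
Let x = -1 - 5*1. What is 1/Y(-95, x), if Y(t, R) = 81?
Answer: 1/81 ≈ 0.012346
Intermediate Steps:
x = -6 (x = -1 - 5 = -6)
1/Y(-95, x) = 1/81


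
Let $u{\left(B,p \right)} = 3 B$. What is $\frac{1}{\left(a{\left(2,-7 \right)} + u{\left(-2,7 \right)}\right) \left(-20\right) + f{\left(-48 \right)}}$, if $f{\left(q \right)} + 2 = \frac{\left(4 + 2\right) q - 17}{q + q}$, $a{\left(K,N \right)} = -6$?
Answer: $\frac{96}{23153} \approx 0.0041463$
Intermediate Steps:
$f{\left(q \right)} = -2 + \frac{-17 + 6 q}{2 q}$ ($f{\left(q \right)} = -2 + \frac{\left(4 + 2\right) q - 17}{q + q} = -2 + \frac{6 q - 17}{2 q} = -2 + \left(-17 + 6 q\right) \frac{1}{2 q} = -2 + \frac{-17 + 6 q}{2 q}$)
$\frac{1}{\left(a{\left(2,-7 \right)} + u{\left(-2,7 \right)}\right) \left(-20\right) + f{\left(-48 \right)}} = \frac{1}{\left(-6 + 3 \left(-2\right)\right) \left(-20\right) + \frac{- \frac{17}{2} - 48}{-48}} = \frac{1}{\left(-6 - 6\right) \left(-20\right) - - \frac{113}{96}} = \frac{1}{\left(-12\right) \left(-20\right) + \frac{113}{96}} = \frac{1}{240 + \frac{113}{96}} = \frac{1}{\frac{23153}{96}} = \frac{96}{23153}$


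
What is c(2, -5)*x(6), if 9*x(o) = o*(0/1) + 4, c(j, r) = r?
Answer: -20/9 ≈ -2.2222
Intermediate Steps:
x(o) = 4/9 (x(o) = (o*(0/1) + 4)/9 = (o*(0*1) + 4)/9 = (o*0 + 4)/9 = (0 + 4)/9 = (⅑)*4 = 4/9)
c(2, -5)*x(6) = -5*4/9 = -20/9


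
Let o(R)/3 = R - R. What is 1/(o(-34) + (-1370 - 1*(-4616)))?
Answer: 1/3246 ≈ 0.00030807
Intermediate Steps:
o(R) = 0 (o(R) = 3*(R - R) = 3*0 = 0)
1/(o(-34) + (-1370 - 1*(-4616))) = 1/(0 + (-1370 - 1*(-4616))) = 1/(0 + (-1370 + 4616)) = 1/(0 + 3246) = 1/3246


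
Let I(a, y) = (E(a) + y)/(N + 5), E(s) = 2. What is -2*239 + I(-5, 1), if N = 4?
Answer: -1433/3 ≈ -477.67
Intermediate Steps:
I(a, y) = 2/9 + y/9 (I(a, y) = (2 + y)/(4 + 5) = (2 + y)/9 = (2 + y)*(⅑) = 2/9 + y/9)
-2*239 + I(-5, 1) = -2*239 + (2/9 + (⅑)*1) = -478 + (2/9 + ⅑) = -478 + ⅓ = -1433/3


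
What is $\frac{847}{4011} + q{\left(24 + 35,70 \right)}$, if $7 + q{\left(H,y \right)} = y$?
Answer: $\frac{36220}{573} \approx 63.211$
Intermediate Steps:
$q{\left(H,y \right)} = -7 + y$
$\frac{847}{4011} + q{\left(24 + 35,70 \right)} = \frac{847}{4011} + \left(-7 + 70\right) = 847 \cdot \frac{1}{4011} + 63 = \frac{121}{573} + 63 = \frac{36220}{573}$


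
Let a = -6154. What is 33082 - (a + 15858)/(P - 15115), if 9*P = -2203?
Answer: 2286638426/69119 ≈ 33083.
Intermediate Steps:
P = -2203/9 (P = (⅑)*(-2203) = -2203/9 ≈ -244.78)
33082 - (a + 15858)/(P - 15115) = 33082 - (-6154 + 15858)/(-2203/9 - 15115) = 33082 - 9704/(-138238/9) = 33082 - 9704*(-9)/138238 = 33082 - 1*(-43668/69119) = 33082 + 43668/69119 = 2286638426/69119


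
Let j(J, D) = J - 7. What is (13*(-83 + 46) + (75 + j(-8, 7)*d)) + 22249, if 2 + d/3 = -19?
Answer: 22788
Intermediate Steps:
d = -63 (d = -6 + 3*(-19) = -6 - 57 = -63)
j(J, D) = -7 + J
(13*(-83 + 46) + (75 + j(-8, 7)*d)) + 22249 = (13*(-83 + 46) + (75 + (-7 - 8)*(-63))) + 22249 = (13*(-37) + (75 - 15*(-63))) + 22249 = (-481 + (75 + 945)) + 22249 = (-481 + 1020) + 22249 = 539 + 22249 = 22788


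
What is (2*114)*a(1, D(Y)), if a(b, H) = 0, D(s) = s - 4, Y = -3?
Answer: 0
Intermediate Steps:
D(s) = -4 + s
(2*114)*a(1, D(Y)) = (2*114)*0 = 228*0 = 0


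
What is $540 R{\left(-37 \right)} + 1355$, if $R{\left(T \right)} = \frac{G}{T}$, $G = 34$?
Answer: $\frac{31775}{37} \approx 858.78$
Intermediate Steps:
$R{\left(T \right)} = \frac{34}{T}$
$540 R{\left(-37 \right)} + 1355 = 540 \frac{34}{-37} + 1355 = 540 \cdot 34 \left(- \frac{1}{37}\right) + 1355 = 540 \left(- \frac{34}{37}\right) + 1355 = - \frac{18360}{37} + 1355 = \frac{31775}{37}$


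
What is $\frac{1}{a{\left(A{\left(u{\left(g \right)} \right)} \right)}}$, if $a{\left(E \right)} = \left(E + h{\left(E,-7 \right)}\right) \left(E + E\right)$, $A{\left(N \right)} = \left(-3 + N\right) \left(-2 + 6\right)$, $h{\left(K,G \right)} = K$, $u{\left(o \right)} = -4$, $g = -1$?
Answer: $\frac{1}{3136} \approx 0.00031888$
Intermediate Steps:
$A{\left(N \right)} = -12 + 4 N$ ($A{\left(N \right)} = \left(-3 + N\right) 4 = -12 + 4 N$)
$a{\left(E \right)} = 4 E^{2}$ ($a{\left(E \right)} = \left(E + E\right) \left(E + E\right) = 2 E 2 E = 4 E^{2}$)
$\frac{1}{a{\left(A{\left(u{\left(g \right)} \right)} \right)}} = \frac{1}{4 \left(-12 + 4 \left(-4\right)\right)^{2}} = \frac{1}{4 \left(-12 - 16\right)^{2}} = \frac{1}{4 \left(-28\right)^{2}} = \frac{1}{4 \cdot 784} = \frac{1}{3136}$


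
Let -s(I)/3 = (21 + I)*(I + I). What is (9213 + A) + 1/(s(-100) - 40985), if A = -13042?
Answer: -338426166/88385 ≈ -3829.0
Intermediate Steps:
s(I) = -6*I*(21 + I) (s(I) = -3*(21 + I)*(I + I) = -3*(21 + I)*2*I = -6*I*(21 + I))
(9213 + A) + 1/(s(-100) - 40985) = (9213 - 13042) + 1/(-6*(-100)*(21 - 100) - 40985) = -3829 + 1/(-6*(-100)*(-79) - 40985) = -3829 + 1/(-47400 - 40985) = -3829 + 1/(-88385) = -3829 - 1/88385 = -338426166/88385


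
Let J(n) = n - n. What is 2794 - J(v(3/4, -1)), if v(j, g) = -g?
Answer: 2794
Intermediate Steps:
J(n) = 0
2794 - J(v(3/4, -1)) = 2794 - 1*0 = 2794 + 0 = 2794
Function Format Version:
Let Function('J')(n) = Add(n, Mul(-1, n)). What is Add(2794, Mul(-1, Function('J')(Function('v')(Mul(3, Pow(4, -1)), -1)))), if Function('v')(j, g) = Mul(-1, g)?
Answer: 2794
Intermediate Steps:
Function('J')(n) = 0
Add(2794, Mul(-1, Function('J')(Function('v')(Mul(3, Pow(4, -1)), -1)))) = Add(2794, Mul(-1, 0)) = Add(2794, 0) = 2794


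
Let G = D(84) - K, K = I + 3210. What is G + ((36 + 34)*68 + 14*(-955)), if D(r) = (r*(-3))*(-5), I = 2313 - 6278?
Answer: -6595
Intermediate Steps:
I = -3965
K = -755 (K = -3965 + 3210 = -755)
D(r) = 15*r (D(r) = -3*r*(-5) = 15*r)
G = 2015 (G = 15*84 - 1*(-755) = 1260 + 755 = 2015)
G + ((36 + 34)*68 + 14*(-955)) = 2015 + ((36 + 34)*68 + 14*(-955)) = 2015 + (70*68 - 13370) = 2015 + (4760 - 13370) = 2015 - 8610 = -6595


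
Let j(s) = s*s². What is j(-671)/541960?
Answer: -302111711/541960 ≈ -557.44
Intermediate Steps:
j(s) = s³
j(-671)/541960 = (-671)³/541960 = -302111711*1/541960 = -302111711/541960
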